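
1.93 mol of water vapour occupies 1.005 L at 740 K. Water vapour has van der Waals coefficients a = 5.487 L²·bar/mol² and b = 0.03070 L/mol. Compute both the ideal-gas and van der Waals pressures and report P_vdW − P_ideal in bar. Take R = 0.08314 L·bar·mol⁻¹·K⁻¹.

ΔP ≈ -12.83 bar

Ideal: P_ideal = nRT/V = (1.93)(0.08314)(740)/1.005 = 118.150 bar
vdW: P = nRT/(V − nb) − a n²/V² = 118.741/0.945749 − 20.4385/1.01003 = 125.552 − 20.2355 = 105.317 bar
ΔP = 105.317 − 118.150 = -12.83 bar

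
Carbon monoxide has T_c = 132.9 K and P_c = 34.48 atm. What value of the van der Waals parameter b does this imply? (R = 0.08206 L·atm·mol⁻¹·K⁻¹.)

b ≈ 0.03954 L/mol

From T_c = 8a/(27Rb) and P_c = a/(27b²): b = R T_c/(8 P_c).
b = (0.08206)(132.9)/(8×34.48) = 10.906/275.84 = 0.03954 L/mol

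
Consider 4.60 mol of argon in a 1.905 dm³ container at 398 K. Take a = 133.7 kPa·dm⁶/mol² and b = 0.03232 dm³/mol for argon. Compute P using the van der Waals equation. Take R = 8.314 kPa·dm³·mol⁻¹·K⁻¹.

P ≈ 7887 kPa

P = nRT/(V − nb) − a n²/V²
nRT/(V − nb) = (4.60)(8.314)(398)/(1.905 − 4.60×0.03232) = 15221/1.7563 = 8666.5 kPa
a n²/V² = (133.7)(4.60)²/(1.905)² = 779.57 kPa
P = 8666.5 − 779.57 = 7887 kPa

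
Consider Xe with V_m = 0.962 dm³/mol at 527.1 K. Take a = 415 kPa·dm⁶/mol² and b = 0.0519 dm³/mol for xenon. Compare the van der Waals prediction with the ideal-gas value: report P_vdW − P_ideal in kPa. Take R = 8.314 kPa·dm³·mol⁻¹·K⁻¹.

Ideal: P_ideal = RT/V_m = (8.314)(527.1)/0.962 = 4555.42 kPa
vdW: P = RT/(V_m − b) − a/V_m² = 4382.31/0.910100 − 415/0.925444 = 4815.20 − 448.433 = 4366.77 kPa
ΔP = 4366.77 − 4555.42 = -188.7 kPa

ΔP ≈ -188.7 kPa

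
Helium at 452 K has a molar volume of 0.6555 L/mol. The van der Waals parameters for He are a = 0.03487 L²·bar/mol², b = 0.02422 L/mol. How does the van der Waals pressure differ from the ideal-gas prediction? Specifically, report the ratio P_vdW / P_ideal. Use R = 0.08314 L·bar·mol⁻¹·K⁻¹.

Ideal: P_ideal = RT/V_m = (0.08314)(452)/0.6555 = 57.3292 bar
vdW: P = RT/(V_m − b) − a/V_m² = 37.5793/0.631280 − 0.03487/0.429680 = 59.5287 − 0.0811534 = 59.4475 bar
Ratio = 59.4475/57.3292 = 1.037

P_vdW / P_ideal ≈ 1.037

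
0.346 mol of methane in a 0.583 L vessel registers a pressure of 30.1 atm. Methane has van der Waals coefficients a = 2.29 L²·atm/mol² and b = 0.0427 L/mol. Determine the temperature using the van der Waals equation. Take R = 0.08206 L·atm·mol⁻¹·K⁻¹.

T ≈ 618.5 K

T = (P + a n²/V²)(V − nb)/(nR)
P + a n²/V² = 30.1 + (2.29)(0.346)²/(0.583)² = 30.907 atm
V − nb = 0.583 − (0.346)(0.0427) = 0.56823 L
T = (30.907)(0.56823)/((0.346)(0.08206)) = 618.5 K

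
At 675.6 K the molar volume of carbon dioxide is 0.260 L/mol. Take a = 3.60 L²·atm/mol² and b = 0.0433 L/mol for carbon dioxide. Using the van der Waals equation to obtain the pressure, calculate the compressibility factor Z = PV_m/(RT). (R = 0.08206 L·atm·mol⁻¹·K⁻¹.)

P = RT/(V_m − b) − a/V_m² = (0.08206)(675.6)/(0.260 − 0.0433) − 3.60/(0.260)²
  = 55.440/0.21670 − 53.254 = 255.84 − 53.254 = 202.59 atm
Z = PV_m/(RT) = (202.59)(0.260)/((0.08206)(675.6)) = 52.673/55.440 = 0.9501

Z ≈ 0.9501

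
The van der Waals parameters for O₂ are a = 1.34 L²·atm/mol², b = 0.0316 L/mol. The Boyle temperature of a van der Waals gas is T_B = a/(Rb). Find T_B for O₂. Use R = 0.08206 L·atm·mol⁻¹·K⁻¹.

T_B ≈ 516.8 K

For a van der Waals gas the second virial coefficient B₂ = b − a/(RT) vanishes at T_B = a/(Rb).
T_B = 1.34/(0.08206×0.0316) = 1.34/0.0025931 = 516.8 K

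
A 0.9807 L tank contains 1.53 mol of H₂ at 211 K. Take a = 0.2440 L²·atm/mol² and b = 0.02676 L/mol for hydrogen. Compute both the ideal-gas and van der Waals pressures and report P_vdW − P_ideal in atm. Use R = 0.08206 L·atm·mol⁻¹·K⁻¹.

Ideal: P_ideal = nRT/V = (1.53)(0.08206)(211)/0.9807 = 27.0128 atm
vdW: P = nRT/(V − nb) − a n²/V² = 26.4914/0.939757 − 0.571180/0.961772 = 28.1896 − 0.593883 = 27.5957 atm
ΔP = 27.5957 − 27.0128 = 0.583 atm

ΔP ≈ 0.583 atm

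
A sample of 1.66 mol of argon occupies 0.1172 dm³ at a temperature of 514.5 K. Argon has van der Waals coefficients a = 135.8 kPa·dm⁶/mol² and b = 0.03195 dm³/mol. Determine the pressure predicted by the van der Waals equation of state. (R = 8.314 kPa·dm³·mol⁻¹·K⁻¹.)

P = nRT/(V − nb) − a n²/V²
nRT/(V − nb) = (1.66)(8.314)(514.5)/(0.1172 − 1.66×0.03195) = 7100.7/0.064163 = 110667 kPa
a n²/V² = (135.8)(1.66)²/(0.1172)² = 27243 kPa
P = 110667 − 27243 = 83424 kPa

P ≈ 83424 kPa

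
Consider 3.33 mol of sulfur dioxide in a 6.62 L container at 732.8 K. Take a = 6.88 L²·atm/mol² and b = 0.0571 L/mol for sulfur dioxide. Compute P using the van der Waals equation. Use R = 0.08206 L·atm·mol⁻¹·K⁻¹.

P = nRT/(V − nb) − a n²/V²
nRT/(V − nb) = (3.33)(0.08206)(732.8)/(6.62 − 3.33×0.0571) = 200.24/6.4299 = 31.142 atm
a n²/V² = (6.88)(3.33)²/(6.62)² = 1.7408 atm
P = 31.142 − 1.7408 = 29.40 atm

P ≈ 29.40 atm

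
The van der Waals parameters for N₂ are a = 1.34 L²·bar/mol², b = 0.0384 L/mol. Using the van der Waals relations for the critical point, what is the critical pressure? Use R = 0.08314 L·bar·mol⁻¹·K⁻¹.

For a van der Waals gas, P_c = a/(27b²).
P_c = 1.34/(27×(0.0384)²) = 1.34/0.039813 = 33.66 bar

P_c ≈ 33.66 bar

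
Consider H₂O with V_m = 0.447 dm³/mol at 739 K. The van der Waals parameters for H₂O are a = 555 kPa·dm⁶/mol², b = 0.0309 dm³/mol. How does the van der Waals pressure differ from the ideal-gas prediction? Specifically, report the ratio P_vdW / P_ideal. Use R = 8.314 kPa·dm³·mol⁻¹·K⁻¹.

P_vdW / P_ideal ≈ 0.8722

Ideal: P_ideal = RT/V_m = (8.314)(739)/0.447 = 13745.1 kPa
vdW: P = RT/(V_m − b) − a/V_m² = 6144.05/0.416100 − 555/0.199809 = 14765.8 − 2777.65 = 11988.2 kPa
Ratio = 11988.2/13745.1 = 0.8722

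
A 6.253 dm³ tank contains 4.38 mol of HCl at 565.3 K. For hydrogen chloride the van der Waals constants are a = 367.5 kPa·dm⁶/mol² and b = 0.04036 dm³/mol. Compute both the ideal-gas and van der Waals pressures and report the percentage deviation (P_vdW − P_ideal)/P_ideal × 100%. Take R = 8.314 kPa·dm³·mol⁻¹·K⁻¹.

-2.57 %

Ideal: P_ideal = nRT/V = (4.38)(8.314)(565.3)/6.253 = 3292.11 kPa
vdW: P = nRT/(V − nb) − a n²/V² = 20585.6/6.07622 − 7050.27/39.1000 = 3387.90 − 180.314 = 3207.59 kPa
% deviation = (3207.59 − 3292.11)/3292.11 × 100% = -2.57%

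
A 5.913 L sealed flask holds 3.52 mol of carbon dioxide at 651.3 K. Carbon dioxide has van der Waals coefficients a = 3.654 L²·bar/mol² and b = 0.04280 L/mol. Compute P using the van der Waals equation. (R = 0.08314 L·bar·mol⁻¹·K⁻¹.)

P ≈ 31.78 bar

P = nRT/(V − nb) − a n²/V²
nRT/(V − nb) = (3.52)(0.08314)(651.3)/(5.913 − 3.52×0.04280) = 190.60/5.7623 = 33.077 bar
a n²/V² = (3.654)(3.52)²/(5.913)² = 1.2949 bar
P = 33.077 − 1.2949 = 31.78 bar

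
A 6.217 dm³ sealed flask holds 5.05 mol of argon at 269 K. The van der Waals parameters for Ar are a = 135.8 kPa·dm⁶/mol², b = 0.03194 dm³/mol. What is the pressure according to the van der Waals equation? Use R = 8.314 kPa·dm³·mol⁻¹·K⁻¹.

P = nRT/(V − nb) − a n²/V²
nRT/(V − nb) = (5.05)(8.314)(269)/(6.217 − 5.05×0.03194) = 11294/6.0557 = 1865.0 kPa
a n²/V² = (135.8)(5.05)²/(6.217)² = 89.603 kPa
P = 1865.0 − 89.603 = 1775 kPa

P ≈ 1775 kPa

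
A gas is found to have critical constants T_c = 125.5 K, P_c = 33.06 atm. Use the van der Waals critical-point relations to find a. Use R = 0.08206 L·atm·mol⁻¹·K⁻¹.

a ≈ 1.353 L²·atm/mol²

From T_c = 8a/(27Rb) and P_c = a/(27b²): a = 27 R² T_c²/(64 P_c).
a = 27×(0.08206)²×(125.5)²/(64×33.06) = 2863.6/2115.8 = 1.353 L²·atm/mol²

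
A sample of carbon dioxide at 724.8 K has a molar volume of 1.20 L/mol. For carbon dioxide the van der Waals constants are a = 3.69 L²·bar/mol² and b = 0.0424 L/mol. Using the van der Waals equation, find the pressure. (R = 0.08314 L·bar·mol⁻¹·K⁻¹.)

P = RT/(V_m − b) − a/V_m²
RT/(V_m − b) = (0.08314)(724.8)/(1.20 − 0.0424) = 60.260/1.1576 = 52.056 bar
a/V_m² = 3.69/(1.20)² = 2.5625 bar
P = 52.056 − 2.5625 = 49.49 bar

P ≈ 49.49 bar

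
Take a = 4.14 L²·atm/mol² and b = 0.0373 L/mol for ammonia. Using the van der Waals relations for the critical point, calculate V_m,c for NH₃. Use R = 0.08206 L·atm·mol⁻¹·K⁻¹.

For a van der Waals gas, V_m,c = 3b.
V_m,c = 3×0.0373 = 0.1119 L/mol

V_m,c ≈ 0.1119 L/mol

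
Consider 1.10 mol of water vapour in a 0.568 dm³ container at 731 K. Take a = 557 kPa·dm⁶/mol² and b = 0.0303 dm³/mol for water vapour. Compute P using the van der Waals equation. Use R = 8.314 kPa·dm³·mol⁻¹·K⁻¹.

P ≈ 10415 kPa

P = nRT/(V − nb) − a n²/V²
nRT/(V − nb) = (1.10)(8.314)(731)/(0.568 − 1.10×0.0303) = 6685.3/0.53467 = 12504 kPa
a n²/V² = (557)(1.10)²/(0.568)² = 2089.0 kPa
P = 12504 − 2089.0 = 10415 kPa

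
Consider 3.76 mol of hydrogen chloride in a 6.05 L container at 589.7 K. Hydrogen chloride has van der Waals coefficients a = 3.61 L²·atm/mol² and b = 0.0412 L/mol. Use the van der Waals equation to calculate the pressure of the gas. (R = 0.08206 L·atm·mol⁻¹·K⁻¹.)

P = nRT/(V − nb) − a n²/V²
nRT/(V − nb) = (3.76)(0.08206)(589.7)/(6.05 − 3.76×0.0412) = 181.95/5.8951 = 30.865 atm
a n²/V² = (3.61)(3.76)²/(6.05)² = 1.3944 atm
P = 30.865 − 1.3944 = 29.47 atm

P ≈ 29.47 atm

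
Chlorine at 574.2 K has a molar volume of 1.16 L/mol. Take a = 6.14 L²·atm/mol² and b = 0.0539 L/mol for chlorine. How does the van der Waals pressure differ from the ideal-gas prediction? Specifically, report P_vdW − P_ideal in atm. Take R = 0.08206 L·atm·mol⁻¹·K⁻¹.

Ideal: P_ideal = RT/V_m = (0.08206)(574.2)/1.16 = 40.6197 atm
vdW: P = RT/(V_m − b) − a/V_m² = 47.1189/1.10610 − 6.14/1.34560 = 42.5991 − 4.56302 = 38.0361 atm
ΔP = 38.0361 − 40.6197 = -2.584 atm

ΔP ≈ -2.584 atm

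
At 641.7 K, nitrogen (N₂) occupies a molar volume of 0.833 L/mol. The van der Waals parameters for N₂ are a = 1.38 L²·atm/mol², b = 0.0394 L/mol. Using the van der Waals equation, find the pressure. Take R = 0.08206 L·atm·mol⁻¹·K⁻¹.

P ≈ 64.36 atm

P = RT/(V_m − b) − a/V_m²
RT/(V_m − b) = (0.08206)(641.7)/(0.833 − 0.0394) = 52.658/0.79360 = 66.353 atm
a/V_m² = 1.38/(0.833)² = 1.9888 atm
P = 66.353 − 1.9888 = 64.36 atm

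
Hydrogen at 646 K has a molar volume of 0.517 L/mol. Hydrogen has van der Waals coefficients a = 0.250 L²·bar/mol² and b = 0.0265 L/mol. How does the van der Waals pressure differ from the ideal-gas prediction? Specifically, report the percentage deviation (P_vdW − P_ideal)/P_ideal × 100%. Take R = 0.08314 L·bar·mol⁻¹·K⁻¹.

4.50 %

Ideal: P_ideal = RT/V_m = (0.08314)(646)/0.517 = 103.885 bar
vdW: P = RT/(V_m − b) − a/V_m² = 53.7084/0.490500 − 0.250/0.267289 = 109.497 − 0.935317 = 108.562 bar
% deviation = (108.562 − 103.885)/103.885 × 100% = 4.50%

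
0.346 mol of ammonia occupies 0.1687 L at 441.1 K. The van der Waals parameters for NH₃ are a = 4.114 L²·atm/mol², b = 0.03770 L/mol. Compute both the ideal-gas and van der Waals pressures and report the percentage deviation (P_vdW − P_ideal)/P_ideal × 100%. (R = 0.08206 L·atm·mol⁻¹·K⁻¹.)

-14.93 %

Ideal: P_ideal = nRT/V = (0.346)(0.08206)(441.1)/0.1687 = 74.2386 atm
vdW: P = nRT/(V − nb) − a n²/V² = 12.5240/0.155656 − 0.492512/0.0284597 = 80.4595 − 17.3056 = 63.1539 atm
% deviation = (63.1539 − 74.2386)/74.2386 × 100% = -14.93%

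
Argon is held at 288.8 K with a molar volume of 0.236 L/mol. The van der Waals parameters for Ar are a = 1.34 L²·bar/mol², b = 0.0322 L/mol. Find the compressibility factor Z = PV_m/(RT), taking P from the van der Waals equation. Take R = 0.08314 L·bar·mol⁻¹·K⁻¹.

P = RT/(V_m − b) − a/V_m² = (0.08314)(288.8)/(0.236 − 0.0322) − 1.34/(0.236)²
  = 24.011/0.20380 − 24.059 = 117.82 − 24.059 = 93.76 bar
Z = PV_m/(RT) = (93.76)(0.236)/((0.08314)(288.8)) = 22.127/24.011 = 0.9215

Z ≈ 0.9215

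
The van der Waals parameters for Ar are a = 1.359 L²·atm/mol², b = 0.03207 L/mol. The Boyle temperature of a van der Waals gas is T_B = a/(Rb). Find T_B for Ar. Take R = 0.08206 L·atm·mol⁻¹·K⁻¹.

T_B ≈ 516.4 K

For a van der Waals gas the second virial coefficient B₂ = b − a/(RT) vanishes at T_B = a/(Rb).
T_B = 1.359/(0.08206×0.03207) = 1.359/0.0026317 = 516.4 K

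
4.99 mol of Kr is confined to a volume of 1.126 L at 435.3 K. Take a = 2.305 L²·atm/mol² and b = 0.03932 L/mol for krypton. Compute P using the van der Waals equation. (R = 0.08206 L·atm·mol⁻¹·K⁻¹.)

P ≈ 146.4 atm

P = nRT/(V − nb) − a n²/V²
nRT/(V − nb) = (4.99)(0.08206)(435.3)/(1.126 − 4.99×0.03932) = 178.25/0.92979 = 191.71 atm
a n²/V² = (2.305)(4.99)²/(1.126)² = 45.268 atm
P = 191.71 − 45.268 = 146.4 atm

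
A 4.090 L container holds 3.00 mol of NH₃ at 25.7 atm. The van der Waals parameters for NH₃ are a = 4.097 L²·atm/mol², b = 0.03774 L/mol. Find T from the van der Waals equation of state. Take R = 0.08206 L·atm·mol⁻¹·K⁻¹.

T = (P + a n²/V²)(V − nb)/(nR)
P + a n²/V² = 25.7 + (4.097)(3.00)²/(4.090)² = 27.904 atm
V − nb = 4.090 − (3.00)(0.03774) = 3.9768 L
T = (27.904)(3.9768)/((3.00)(0.08206)) = 450.8 K

T ≈ 450.8 K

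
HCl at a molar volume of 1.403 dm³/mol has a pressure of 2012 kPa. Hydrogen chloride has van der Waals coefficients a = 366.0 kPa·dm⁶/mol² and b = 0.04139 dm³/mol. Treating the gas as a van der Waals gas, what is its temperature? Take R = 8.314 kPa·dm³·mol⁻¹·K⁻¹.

T ≈ 360.0 K

T = (P + a/V_m²)(V_m − b)/R
P + a/V_m² = 2012 + 366.0/(1.403)² = 2197.9 kPa
V_m − b = 1.403 − 0.04139 = 1.3616 dm³/mol
T = (2197.9)(1.3616)/8.314 = 360.0 K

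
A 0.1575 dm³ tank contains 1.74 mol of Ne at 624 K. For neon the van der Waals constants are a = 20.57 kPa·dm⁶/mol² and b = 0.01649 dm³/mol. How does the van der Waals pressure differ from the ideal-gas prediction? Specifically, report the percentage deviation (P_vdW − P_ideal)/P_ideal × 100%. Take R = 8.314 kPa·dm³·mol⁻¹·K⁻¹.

17.90 %

Ideal: P_ideal = nRT/V = (1.74)(8.314)(624)/0.1575 = 57314.3 kPa
vdW: P = nRT/(V − nb) − a n²/V² = 9027.01/0.128807 − 62.2777/0.0248063 = 70081.7 − 2510.56 = 67571.1 kPa
% deviation = (67571.1 − 57314.3)/57314.3 × 100% = 17.90%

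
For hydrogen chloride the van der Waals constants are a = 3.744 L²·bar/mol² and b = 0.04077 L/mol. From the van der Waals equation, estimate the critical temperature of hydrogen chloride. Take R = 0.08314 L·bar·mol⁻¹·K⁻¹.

For a van der Waals gas, T_c = 8a/(27Rb).
T_c = 8×3.744/(27×0.08314×0.04077) = 29.952/0.091520 = 327.3 K

T_c ≈ 327.3 K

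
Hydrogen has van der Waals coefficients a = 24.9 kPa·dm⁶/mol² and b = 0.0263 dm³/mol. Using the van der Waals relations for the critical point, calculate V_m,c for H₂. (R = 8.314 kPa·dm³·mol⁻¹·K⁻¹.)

For a van der Waals gas, V_m,c = 3b.
V_m,c = 3×0.0263 = 0.07890 dm³/mol

V_m,c ≈ 0.07890 dm³/mol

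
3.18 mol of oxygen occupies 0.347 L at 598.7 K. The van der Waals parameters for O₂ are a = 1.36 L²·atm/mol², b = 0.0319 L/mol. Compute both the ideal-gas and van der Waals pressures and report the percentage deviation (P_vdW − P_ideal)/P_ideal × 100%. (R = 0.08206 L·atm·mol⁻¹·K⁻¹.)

15.94 %

Ideal: P_ideal = nRT/V = (3.18)(0.08206)(598.7)/0.347 = 450.234 atm
vdW: P = nRT/(V − nb) − a n²/V² = 156.231/0.245558 − 13.7529/0.120409 = 636.229 − 114.218 = 522.011 atm
% deviation = (522.011 − 450.234)/450.234 × 100% = 15.94%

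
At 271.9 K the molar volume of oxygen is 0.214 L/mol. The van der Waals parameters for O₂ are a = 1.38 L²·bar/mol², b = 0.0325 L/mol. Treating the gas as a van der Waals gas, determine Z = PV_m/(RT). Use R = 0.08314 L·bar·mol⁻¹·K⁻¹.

Z ≈ 0.8938

P = RT/(V_m − b) − a/V_m² = (0.08314)(271.9)/(0.214 − 0.0325) − 1.38/(0.214)²
  = 22.606/0.18150 − 30.134 = 124.55 − 30.134 = 94.42 bar
Z = PV_m/(RT) = (94.42)(0.214)/((0.08314)(271.9)) = 20.206/22.606 = 0.8938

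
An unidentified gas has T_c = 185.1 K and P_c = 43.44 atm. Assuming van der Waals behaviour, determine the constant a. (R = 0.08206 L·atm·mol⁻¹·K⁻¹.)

From T_c = 8a/(27Rb) and P_c = a/(27b²): a = 27 R² T_c²/(64 P_c).
a = 27×(0.08206)²×(185.1)²/(64×43.44) = 6229.3/2780.2 = 2.241 L²·atm/mol²

a ≈ 2.241 L²·atm/mol²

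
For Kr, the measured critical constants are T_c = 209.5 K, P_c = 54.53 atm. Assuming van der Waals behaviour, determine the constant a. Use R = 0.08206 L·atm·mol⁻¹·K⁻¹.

a ≈ 2.287 L²·atm/mol²

From T_c = 8a/(27Rb) and P_c = a/(27b²): a = 27 R² T_c²/(64 P_c).
a = 27×(0.08206)²×(209.5)²/(64×54.53) = 7979.9/3489.9 = 2.287 L²·atm/mol²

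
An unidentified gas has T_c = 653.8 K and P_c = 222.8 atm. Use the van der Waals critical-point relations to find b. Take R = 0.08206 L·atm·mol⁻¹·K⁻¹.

b ≈ 0.03010 L/mol

From T_c = 8a/(27Rb) and P_c = a/(27b²): b = R T_c/(8 P_c).
b = (0.08206)(653.8)/(8×222.8) = 53.651/1782.4 = 0.03010 L/mol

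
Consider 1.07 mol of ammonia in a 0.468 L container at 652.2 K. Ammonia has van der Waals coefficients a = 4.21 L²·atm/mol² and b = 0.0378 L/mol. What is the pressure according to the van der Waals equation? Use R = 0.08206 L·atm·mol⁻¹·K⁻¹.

P ≈ 111.9 atm

P = nRT/(V − nb) − a n²/V²
nRT/(V − nb) = (1.07)(0.08206)(652.2)/(0.468 − 1.07×0.0378) = 57.266/0.42755 = 133.94 atm
a n²/V² = (4.21)(1.07)²/(0.468)² = 22.007 atm
P = 133.94 − 22.007 = 111.9 atm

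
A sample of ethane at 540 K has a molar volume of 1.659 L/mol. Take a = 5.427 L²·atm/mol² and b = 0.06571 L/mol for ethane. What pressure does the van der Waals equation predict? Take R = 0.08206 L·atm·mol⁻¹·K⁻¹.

P ≈ 25.84 atm

P = RT/(V_m − b) − a/V_m²
RT/(V_m − b) = (0.08206)(540)/(1.659 − 0.06571) = 44.312/1.5933 = 27.811 atm
a/V_m² = 5.427/(1.659)² = 1.9718 atm
P = 27.811 − 1.9718 = 25.84 atm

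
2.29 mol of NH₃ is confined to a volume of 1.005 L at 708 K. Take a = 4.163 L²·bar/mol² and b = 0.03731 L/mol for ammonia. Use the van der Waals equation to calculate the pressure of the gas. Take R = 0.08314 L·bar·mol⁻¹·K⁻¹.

P ≈ 125.0 bar

P = nRT/(V − nb) − a n²/V²
nRT/(V − nb) = (2.29)(0.08314)(708)/(1.005 − 2.29×0.03731) = 134.80/0.91956 = 146.59 bar
a n²/V² = (4.163)(2.29)²/(1.005)² = 21.615 bar
P = 146.59 − 21.615 = 125.0 bar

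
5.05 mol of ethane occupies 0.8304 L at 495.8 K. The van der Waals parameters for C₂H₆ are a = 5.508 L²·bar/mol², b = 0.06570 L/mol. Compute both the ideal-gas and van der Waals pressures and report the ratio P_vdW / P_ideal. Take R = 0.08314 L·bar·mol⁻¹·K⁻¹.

P_vdW / P_ideal ≈ 0.8528

Ideal: P_ideal = nRT/V = (5.05)(0.08314)(495.8)/0.8304 = 250.681 bar
vdW: P = nRT/(V − nb) − a n²/V² = 208.165/0.498615 − 140.468/0.689564 = 417.486 − 203.706 = 213.780 bar
Ratio = 213.780/250.681 = 0.8528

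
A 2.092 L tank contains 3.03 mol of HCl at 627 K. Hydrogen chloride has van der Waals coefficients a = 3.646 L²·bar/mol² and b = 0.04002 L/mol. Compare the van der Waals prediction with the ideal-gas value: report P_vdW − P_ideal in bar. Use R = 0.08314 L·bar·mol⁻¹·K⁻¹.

ΔP ≈ -3.003 bar

Ideal: P_ideal = nRT/V = (3.03)(0.08314)(627)/2.092 = 75.5020 bar
vdW: P = nRT/(V − nb) − a n²/V² = 157.950/1.97074 − 33.4736/4.37646 = 80.1476 − 7.64856 = 72.4990 bar
ΔP = 72.4990 − 75.5020 = -3.003 bar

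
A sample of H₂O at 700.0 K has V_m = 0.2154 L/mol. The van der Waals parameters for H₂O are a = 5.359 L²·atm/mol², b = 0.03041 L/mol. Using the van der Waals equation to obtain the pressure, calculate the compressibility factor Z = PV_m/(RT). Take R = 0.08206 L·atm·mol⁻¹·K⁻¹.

Z ≈ 0.7313

P = RT/(V_m − b) − a/V_m² = (0.08206)(700.0)/(0.2154 − 0.03041) − 5.359/(0.2154)²
  = 57.442/0.18499 − 115.50 = 310.51 − 115.50 = 195.01 atm
Z = PV_m/(RT) = (195.01)(0.2154)/((0.08206)(700.0)) = 42.005/57.442 = 0.7313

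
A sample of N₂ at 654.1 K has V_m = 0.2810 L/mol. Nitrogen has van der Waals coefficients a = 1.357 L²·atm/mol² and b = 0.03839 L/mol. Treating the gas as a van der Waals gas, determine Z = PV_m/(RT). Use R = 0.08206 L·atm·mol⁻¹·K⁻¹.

P = RT/(V_m − b) − a/V_m² = (0.08206)(654.1)/(0.2810 − 0.03839) − 1.357/(0.2810)²
  = 53.675/0.24261 − 17.186 = 221.24 − 17.186 = 204.05 atm
Z = PV_m/(RT) = (204.05)(0.2810)/((0.08206)(654.1)) = 57.338/53.675 = 1.068

Z ≈ 1.068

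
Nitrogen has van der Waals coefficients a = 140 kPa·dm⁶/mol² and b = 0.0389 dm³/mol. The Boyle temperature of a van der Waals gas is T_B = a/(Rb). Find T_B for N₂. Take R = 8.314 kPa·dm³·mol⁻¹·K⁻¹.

T_B ≈ 432.9 K

For a van der Waals gas the second virial coefficient B₂ = b − a/(RT) vanishes at T_B = a/(Rb).
T_B = 140/(8.314×0.0389) = 140/0.32341 = 432.9 K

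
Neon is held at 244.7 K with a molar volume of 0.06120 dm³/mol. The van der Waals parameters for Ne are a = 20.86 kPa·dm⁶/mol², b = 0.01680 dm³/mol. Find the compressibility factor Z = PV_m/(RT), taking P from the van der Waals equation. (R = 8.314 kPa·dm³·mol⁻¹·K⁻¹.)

Z ≈ 1.211

P = RT/(V_m − b) − a/V_m² = (8.314)(244.7)/(0.06120 − 0.01680) − 20.86/(0.06120)²
  = 2034.4/0.044400 − 5569.4 = 45820 − 5569.4 = 40251 kPa
Z = PV_m/(RT) = (40251)(0.06120)/((8.314)(244.7)) = 2463.4/2034.4 = 1.211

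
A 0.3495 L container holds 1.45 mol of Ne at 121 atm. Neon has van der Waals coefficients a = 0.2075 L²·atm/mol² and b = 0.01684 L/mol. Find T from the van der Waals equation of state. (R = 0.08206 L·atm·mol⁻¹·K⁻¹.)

T ≈ 340.3 K

T = (P + a n²/V²)(V − nb)/(nR)
P + a n²/V² = 121 + (0.2075)(1.45)²/(0.3495)² = 124.57 atm
V − nb = 0.3495 − (1.45)(0.01684) = 0.32508 L
T = (124.57)(0.32508)/((1.45)(0.08206)) = 340.3 K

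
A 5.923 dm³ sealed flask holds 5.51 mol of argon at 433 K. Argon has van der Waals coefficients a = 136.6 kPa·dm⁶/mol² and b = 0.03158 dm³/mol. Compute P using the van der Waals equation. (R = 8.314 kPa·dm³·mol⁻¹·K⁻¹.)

P = nRT/(V − nb) − a n²/V²
nRT/(V − nb) = (5.51)(8.314)(433)/(5.923 − 5.51×0.03158) = 19836/5.7490 = 3450.3 kPa
a n²/V² = (136.6)(5.51)²/(5.923)² = 118.21 kPa
P = 3450.3 − 118.21 = 3332 kPa

P ≈ 3332 kPa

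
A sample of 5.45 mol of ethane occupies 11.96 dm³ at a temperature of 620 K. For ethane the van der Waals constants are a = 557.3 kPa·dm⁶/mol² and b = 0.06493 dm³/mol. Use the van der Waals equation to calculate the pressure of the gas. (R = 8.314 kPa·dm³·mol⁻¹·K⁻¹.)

P = nRT/(V − nb) − a n²/V²
nRT/(V − nb) = (5.45)(8.314)(620)/(11.96 − 5.45×0.06493) = 28093/11.606 = 2420.6 kPa
a n²/V² = (557.3)(5.45)²/(11.96)² = 115.72 kPa
P = 2420.6 − 115.72 = 2305 kPa

P ≈ 2305 kPa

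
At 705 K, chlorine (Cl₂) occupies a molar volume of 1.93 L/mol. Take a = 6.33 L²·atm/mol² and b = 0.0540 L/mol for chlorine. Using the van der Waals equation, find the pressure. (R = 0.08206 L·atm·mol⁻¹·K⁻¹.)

P ≈ 29.14 atm

P = RT/(V_m − b) − a/V_m²
RT/(V_m − b) = (0.08206)(705)/(1.93 − 0.0540) = 57.852/1.8760 = 30.838 atm
a/V_m² = 6.33/(1.93)² = 1.6994 atm
P = 30.838 − 1.6994 = 29.14 atm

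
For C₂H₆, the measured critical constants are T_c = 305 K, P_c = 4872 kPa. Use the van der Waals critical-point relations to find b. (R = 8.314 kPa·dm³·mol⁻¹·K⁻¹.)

From T_c = 8a/(27Rb) and P_c = a/(27b²): b = R T_c/(8 P_c).
b = (8.314)(305)/(8×4872) = 2535.8/38976 = 0.06506 dm³/mol

b ≈ 0.06506 dm³/mol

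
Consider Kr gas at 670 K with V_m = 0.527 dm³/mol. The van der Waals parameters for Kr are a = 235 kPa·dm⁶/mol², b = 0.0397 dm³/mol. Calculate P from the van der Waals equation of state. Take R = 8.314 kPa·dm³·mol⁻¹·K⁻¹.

P ≈ 10585 kPa

P = RT/(V_m − b) − a/V_m²
RT/(V_m − b) = (8.314)(670)/(0.527 − 0.0397) = 5570.4/0.48730 = 11431 kPa
a/V_m² = 235/(0.527)² = 846.15 kPa
P = 11431 − 846.15 = 10585 kPa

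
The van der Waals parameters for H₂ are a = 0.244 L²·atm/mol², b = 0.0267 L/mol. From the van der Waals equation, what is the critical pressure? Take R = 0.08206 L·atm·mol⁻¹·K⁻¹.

P_c ≈ 12.68 atm

For a van der Waals gas, P_c = a/(27b²).
P_c = 0.244/(27×(0.0267)²) = 0.244/0.019248 = 12.68 atm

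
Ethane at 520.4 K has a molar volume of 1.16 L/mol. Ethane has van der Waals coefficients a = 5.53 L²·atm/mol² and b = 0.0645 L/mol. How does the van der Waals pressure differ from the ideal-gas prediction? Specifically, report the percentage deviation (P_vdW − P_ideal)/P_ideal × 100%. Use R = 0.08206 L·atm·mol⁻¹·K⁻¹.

-5.28 %

Ideal: P_ideal = RT/V_m = (0.08206)(520.4)/1.16 = 36.8138 atm
vdW: P = RT/(V_m − b) − a/V_m² = 42.7040/1.09550 − 5.53/1.34560 = 38.9813 − 4.10969 = 34.8716 atm
% deviation = (34.8716 − 36.8138)/36.8138 × 100% = -5.28%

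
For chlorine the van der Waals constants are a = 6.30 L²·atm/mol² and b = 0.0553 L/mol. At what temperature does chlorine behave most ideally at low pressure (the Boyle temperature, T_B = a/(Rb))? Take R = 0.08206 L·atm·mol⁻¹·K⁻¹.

For a van der Waals gas the second virial coefficient B₂ = b − a/(RT) vanishes at T_B = a/(Rb).
T_B = 6.30/(0.08206×0.0553) = 6.30/0.0045379 = 1388 K

T_B ≈ 1388 K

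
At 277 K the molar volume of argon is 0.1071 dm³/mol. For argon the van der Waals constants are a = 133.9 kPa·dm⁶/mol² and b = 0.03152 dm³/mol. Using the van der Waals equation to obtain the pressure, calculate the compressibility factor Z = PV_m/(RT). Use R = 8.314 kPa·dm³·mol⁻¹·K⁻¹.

Z ≈ 0.8742

P = RT/(V_m − b) − a/V_m² = (8.314)(277)/(0.1071 − 0.03152) − 133.9/(0.1071)²
  = 2303.0/0.075580 − 11674 = 30471 − 11674 = 18797 kPa
Z = PV_m/(RT) = (18797)(0.1071)/((8.314)(277)) = 2013.2/2303.0 = 0.8742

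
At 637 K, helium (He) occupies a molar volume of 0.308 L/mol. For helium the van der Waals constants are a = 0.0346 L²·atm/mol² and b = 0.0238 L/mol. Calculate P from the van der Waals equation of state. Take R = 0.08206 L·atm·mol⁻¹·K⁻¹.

P ≈ 183.6 atm

P = RT/(V_m − b) − a/V_m²
RT/(V_m − b) = (0.08206)(637)/(0.308 − 0.0238) = 52.272/0.28420 = 183.93 atm
a/V_m² = 0.0346/(0.308)² = 0.36473 atm
P = 183.93 − 0.36473 = 183.6 atm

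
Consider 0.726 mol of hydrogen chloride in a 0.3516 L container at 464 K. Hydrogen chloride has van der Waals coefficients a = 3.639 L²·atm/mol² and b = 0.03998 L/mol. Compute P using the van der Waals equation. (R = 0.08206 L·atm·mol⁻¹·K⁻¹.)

P ≈ 70.18 atm

P = nRT/(V − nb) − a n²/V²
nRT/(V − nb) = (0.726)(0.08206)(464)/(0.3516 − 0.726×0.03998) = 27.643/0.32257 = 85.696 atm
a n²/V² = (3.639)(0.726)²/(0.3516)² = 15.515 atm
P = 85.696 − 15.515 = 70.18 atm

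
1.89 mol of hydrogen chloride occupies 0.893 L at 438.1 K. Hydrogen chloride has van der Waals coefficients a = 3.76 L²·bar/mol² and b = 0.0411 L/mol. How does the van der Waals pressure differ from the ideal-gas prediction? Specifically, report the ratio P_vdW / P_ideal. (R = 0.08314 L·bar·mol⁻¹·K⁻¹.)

Ideal: P_ideal = nRT/V = (1.89)(0.08314)(438.1)/0.893 = 77.0892 bar
vdW: P = nRT/(V − nb) − a n²/V² = 68.8407/0.815321 − 13.4311/0.797449 = 84.4339 − 16.8426 = 67.5913 bar
Ratio = 67.5913/77.0892 = 0.8768

P_vdW / P_ideal ≈ 0.8768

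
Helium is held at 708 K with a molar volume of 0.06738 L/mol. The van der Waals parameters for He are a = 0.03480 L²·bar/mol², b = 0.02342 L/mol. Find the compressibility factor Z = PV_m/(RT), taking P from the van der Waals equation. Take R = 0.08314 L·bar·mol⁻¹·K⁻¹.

Z ≈ 1.524

P = RT/(V_m − b) − a/V_m² = (0.08314)(708)/(0.06738 − 0.02342) − 0.03480/(0.06738)²
  = 58.863/0.043960 − 7.6651 = 1339.0 − 7.6651 = 1331.3 bar
Z = PV_m/(RT) = (1331.3)(0.06738)/((0.08314)(708)) = 89.703/58.863 = 1.524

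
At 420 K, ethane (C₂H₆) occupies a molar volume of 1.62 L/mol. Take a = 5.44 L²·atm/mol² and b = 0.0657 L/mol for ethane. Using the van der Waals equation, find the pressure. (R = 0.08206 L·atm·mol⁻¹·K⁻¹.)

P ≈ 20.10 atm

P = RT/(V_m − b) − a/V_m²
RT/(V_m − b) = (0.08206)(420)/(1.62 − 0.0657) = 34.465/1.5543 = 22.174 atm
a/V_m² = 5.44/(1.62)² = 2.0729 atm
P = 22.174 − 2.0729 = 20.10 atm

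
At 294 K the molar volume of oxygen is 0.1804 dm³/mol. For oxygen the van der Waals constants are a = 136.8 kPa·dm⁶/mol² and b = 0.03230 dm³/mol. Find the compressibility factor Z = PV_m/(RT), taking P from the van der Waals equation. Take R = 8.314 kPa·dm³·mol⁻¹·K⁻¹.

P = RT/(V_m − b) − a/V_m² = (8.314)(294)/(0.1804 − 0.03230) − 136.8/(0.1804)²
  = 2444.3/0.14810 − 4203.5 = 16504 − 4203.5 = 12301 kPa
Z = PV_m/(RT) = (12301)(0.1804)/((8.314)(294)) = 2219.1/2444.3 = 0.9079

Z ≈ 0.9079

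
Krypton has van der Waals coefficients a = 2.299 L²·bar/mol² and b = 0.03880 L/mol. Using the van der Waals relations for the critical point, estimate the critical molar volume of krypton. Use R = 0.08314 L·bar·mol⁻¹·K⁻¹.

V_m,c ≈ 0.1164 L/mol

For a van der Waals gas, V_m,c = 3b.
V_m,c = 3×0.03880 = 0.1164 L/mol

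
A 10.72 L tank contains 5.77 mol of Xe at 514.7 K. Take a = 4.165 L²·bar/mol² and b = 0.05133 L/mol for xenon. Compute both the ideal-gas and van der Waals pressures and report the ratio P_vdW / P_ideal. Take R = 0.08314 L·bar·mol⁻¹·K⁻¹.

Ideal: P_ideal = nRT/V = (5.77)(0.08314)(514.7)/10.72 = 23.0327 bar
vdW: P = nRT/(V − nb) − a n²/V² = 246.911/10.4238 − 138.665/114.918 = 23.6872 − 1.20664 = 22.4806 bar
Ratio = 22.4806/23.0327 = 0.9760

P_vdW / P_ideal ≈ 0.9760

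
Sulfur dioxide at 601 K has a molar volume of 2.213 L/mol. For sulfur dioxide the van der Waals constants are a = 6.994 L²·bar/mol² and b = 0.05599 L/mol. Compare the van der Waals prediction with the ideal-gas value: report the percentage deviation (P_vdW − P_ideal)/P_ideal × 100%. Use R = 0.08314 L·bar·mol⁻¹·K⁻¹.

Ideal: P_ideal = RT/V_m = (0.08314)(601)/2.213 = 22.5789 bar
vdW: P = RT/(V_m − b) − a/V_m² = 49.9671/2.15701 − 6.994/4.89737 = 23.1650 − 1.42811 = 21.7369 bar
% deviation = (21.7369 − 22.5789)/22.5789 × 100% = -3.73%

-3.73 %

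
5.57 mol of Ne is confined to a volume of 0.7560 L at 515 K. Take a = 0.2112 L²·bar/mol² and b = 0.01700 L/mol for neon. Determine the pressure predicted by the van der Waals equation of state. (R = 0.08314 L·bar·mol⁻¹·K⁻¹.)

P = nRT/(V − nb) − a n²/V²
nRT/(V − nb) = (5.57)(0.08314)(515)/(0.7560 − 5.57×0.01700) = 238.49/0.66131 = 360.63 bar
a n²/V² = (0.2112)(5.57)²/(0.7560)² = 11.465 bar
P = 360.63 − 11.465 = 349.2 bar

P ≈ 349.2 bar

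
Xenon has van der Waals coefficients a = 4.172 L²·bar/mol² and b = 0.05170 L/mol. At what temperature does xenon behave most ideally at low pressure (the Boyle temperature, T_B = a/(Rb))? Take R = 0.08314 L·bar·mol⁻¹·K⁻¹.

T_B ≈ 970.6 K

For a van der Waals gas the second virial coefficient B₂ = b − a/(RT) vanishes at T_B = a/(Rb).
T_B = 4.172/(0.08314×0.05170) = 4.172/0.0042983 = 970.6 K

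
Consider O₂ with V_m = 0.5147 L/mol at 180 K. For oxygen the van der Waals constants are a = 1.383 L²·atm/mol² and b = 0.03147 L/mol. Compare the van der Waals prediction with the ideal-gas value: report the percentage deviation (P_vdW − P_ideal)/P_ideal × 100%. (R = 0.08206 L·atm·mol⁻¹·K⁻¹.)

Ideal: P_ideal = RT/V_m = (0.08206)(180)/0.5147 = 28.6979 atm
vdW: P = RT/(V_m − b) − a/V_m² = 14.7708/0.483230 − 1.383/0.264916 = 30.5668 − 5.22052 = 25.3463 atm
% deviation = (25.3463 − 28.6979)/28.6979 × 100% = -11.68%

-11.68 %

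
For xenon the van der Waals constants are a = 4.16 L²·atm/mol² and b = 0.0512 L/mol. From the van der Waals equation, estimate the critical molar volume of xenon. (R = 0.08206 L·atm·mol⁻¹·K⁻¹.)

V_m,c ≈ 0.1536 L/mol

For a van der Waals gas, V_m,c = 3b.
V_m,c = 3×0.0512 = 0.1536 L/mol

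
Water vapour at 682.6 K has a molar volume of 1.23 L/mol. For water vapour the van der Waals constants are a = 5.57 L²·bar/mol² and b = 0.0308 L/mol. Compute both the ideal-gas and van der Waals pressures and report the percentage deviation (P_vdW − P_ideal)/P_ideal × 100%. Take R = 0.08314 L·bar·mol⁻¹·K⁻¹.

Ideal: P_ideal = RT/V_m = (0.08314)(682.6)/1.23 = 46.1393 bar
vdW: P = RT/(V_m − b) − a/V_m² = 56.7514/1.19920 − 5.57/1.51290 = 47.3244 − 3.68167 = 43.6427 bar
% deviation = (43.6427 − 46.1393)/46.1393 × 100% = -5.41%

-5.41 %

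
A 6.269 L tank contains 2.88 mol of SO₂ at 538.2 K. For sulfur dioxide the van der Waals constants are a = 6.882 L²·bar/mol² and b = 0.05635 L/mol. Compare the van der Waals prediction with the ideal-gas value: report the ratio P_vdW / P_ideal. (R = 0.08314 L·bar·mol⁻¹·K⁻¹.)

P_vdW / P_ideal ≈ 0.9559

Ideal: P_ideal = nRT/V = (2.88)(0.08314)(538.2)/6.269 = 20.5564 bar
vdW: P = nRT/(V − nb) − a n²/V² = 128.868/6.10671 − 57.0821/39.3004 = 21.1027 − 1.45246 = 19.6502 bar
Ratio = 19.6502/20.5564 = 0.9559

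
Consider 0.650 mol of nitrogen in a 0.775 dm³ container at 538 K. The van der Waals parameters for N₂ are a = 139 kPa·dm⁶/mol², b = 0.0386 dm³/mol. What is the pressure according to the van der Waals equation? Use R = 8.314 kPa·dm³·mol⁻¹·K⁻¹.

P ≈ 3779 kPa

P = nRT/(V − nb) − a n²/V²
nRT/(V − nb) = (0.650)(8.314)(538)/(0.775 − 0.650×0.0386) = 2907.4/0.74991 = 3877.0 kPa
a n²/V² = (139)(0.650)²/(0.775)² = 97.777 kPa
P = 3877.0 − 97.777 = 3779 kPa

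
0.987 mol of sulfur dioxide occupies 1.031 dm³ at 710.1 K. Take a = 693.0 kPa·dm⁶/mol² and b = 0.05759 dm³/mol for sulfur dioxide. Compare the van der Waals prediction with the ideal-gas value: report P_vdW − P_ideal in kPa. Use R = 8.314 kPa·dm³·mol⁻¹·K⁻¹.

ΔP ≈ -305.3 kPa

Ideal: P_ideal = nRT/V = (0.987)(8.314)(710.1)/1.031 = 5651.82 kPa
vdW: P = nRT/(V − nb) − a n²/V² = 5827.02/0.974159 − 675.099/1.06296 = 5981.59 − 635.112 = 5346.48 kPa
ΔP = 5346.48 − 5651.82 = -305.3 kPa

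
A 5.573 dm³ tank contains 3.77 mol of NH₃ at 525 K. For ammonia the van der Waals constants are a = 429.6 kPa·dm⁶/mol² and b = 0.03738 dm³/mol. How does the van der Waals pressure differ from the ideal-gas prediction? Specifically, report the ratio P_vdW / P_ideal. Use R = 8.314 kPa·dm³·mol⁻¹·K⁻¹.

P_vdW / P_ideal ≈ 0.9594

Ideal: P_ideal = nRT/V = (3.77)(8.314)(525)/5.573 = 2952.72 kPa
vdW: P = nRT/(V − nb) − a n²/V² = 16455.5/5.43208 − 6105.86/31.0583 = 3029.32 − 196.594 = 2832.73 kPa
Ratio = 2832.73/2952.72 = 0.9594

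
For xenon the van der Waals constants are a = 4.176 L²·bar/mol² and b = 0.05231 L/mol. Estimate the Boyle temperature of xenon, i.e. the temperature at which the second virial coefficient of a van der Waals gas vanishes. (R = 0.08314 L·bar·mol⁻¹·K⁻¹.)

For a van der Waals gas the second virial coefficient B₂ = b − a/(RT) vanishes at T_B = a/(Rb).
T_B = 4.176/(0.08314×0.05231) = 4.176/0.0043491 = 960.2 K

T_B ≈ 960.2 K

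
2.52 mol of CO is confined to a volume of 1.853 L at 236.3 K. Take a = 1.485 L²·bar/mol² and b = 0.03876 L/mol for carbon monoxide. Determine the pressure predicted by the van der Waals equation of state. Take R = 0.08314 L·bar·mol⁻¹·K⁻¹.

P ≈ 25.46 bar

P = nRT/(V − nb) − a n²/V²
nRT/(V − nb) = (2.52)(0.08314)(236.3)/(1.853 − 2.52×0.03876) = 49.508/1.7553 = 28.205 bar
a n²/V² = (1.485)(2.52)²/(1.853)² = 2.7465 bar
P = 28.205 − 2.7465 = 25.46 bar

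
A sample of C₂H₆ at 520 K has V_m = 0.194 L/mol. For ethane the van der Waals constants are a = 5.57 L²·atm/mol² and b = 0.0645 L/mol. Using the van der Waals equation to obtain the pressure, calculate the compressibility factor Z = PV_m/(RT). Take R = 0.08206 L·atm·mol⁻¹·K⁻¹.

P = RT/(V_m − b) − a/V_m² = (0.08206)(520)/(0.194 − 0.0645) − 5.57/(0.194)²
  = 42.671/0.12950 − 148.00 = 329.51 − 148.00 = 181.51 atm
Z = PV_m/(RT) = (181.51)(0.194)/((0.08206)(520)) = 35.213/42.671 = 0.8252

Z ≈ 0.8252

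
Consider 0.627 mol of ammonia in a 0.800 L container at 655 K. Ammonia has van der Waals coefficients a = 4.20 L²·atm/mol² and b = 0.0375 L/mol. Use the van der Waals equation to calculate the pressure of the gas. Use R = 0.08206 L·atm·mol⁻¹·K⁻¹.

P = nRT/(V − nb) − a n²/V²
nRT/(V − nb) = (0.627)(0.08206)(655)/(0.800 − 0.627×0.0375) = 33.701/0.77649 = 43.402 atm
a n²/V² = (4.20)(0.627)²/(0.800)² = 2.5799 atm
P = 43.402 − 2.5799 = 40.82 atm

P ≈ 40.82 atm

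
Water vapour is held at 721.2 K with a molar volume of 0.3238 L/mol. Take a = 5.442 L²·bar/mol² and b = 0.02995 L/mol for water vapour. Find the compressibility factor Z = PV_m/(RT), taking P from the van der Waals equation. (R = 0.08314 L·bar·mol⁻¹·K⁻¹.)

Z ≈ 0.8216

P = RT/(V_m − b) − a/V_m² = (0.08314)(721.2)/(0.3238 − 0.02995) − 5.442/(0.3238)²
  = 59.961/0.29385 − 51.904 = 204.05 − 51.904 = 152.15 bar
Z = PV_m/(RT) = (152.15)(0.3238)/((0.08314)(721.2)) = 49.266/59.961 = 0.8216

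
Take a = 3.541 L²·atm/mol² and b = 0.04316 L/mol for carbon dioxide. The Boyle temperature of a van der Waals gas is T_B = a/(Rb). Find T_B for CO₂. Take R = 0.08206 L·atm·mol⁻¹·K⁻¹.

For a van der Waals gas the second virial coefficient B₂ = b − a/(RT) vanishes at T_B = a/(Rb).
T_B = 3.541/(0.08206×0.04316) = 3.541/0.0035417 = 999.8 K

T_B ≈ 999.8 K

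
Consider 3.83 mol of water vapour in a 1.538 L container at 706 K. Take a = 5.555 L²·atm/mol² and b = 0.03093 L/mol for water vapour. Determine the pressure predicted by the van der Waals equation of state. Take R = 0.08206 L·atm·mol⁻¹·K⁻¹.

P ≈ 121.9 atm

P = nRT/(V − nb) − a n²/V²
nRT/(V − nb) = (3.83)(0.08206)(706)/(1.538 − 3.83×0.03093) = 221.89/1.4195 = 156.32 atm
a n²/V² = (5.555)(3.83)²/(1.538)² = 34.448 atm
P = 156.32 − 34.448 = 121.9 atm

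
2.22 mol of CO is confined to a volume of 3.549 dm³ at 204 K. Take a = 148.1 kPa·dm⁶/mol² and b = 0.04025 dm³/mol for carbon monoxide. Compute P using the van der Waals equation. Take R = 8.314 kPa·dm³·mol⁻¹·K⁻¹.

P ≈ 1030 kPa

P = nRT/(V − nb) − a n²/V²
nRT/(V − nb) = (2.22)(8.314)(204)/(3.549 − 2.22×0.04025) = 3765.2/3.4596 = 1088.3 kPa
a n²/V² = (148.1)(2.22)²/(3.549)² = 57.949 kPa
P = 1088.3 − 57.949 = 1030 kPa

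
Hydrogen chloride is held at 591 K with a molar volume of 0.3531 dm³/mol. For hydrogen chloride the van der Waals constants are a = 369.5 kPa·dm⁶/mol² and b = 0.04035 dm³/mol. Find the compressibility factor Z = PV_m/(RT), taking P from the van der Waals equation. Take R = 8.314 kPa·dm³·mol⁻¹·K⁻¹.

P = RT/(V_m − b) − a/V_m² = (8.314)(591)/(0.3531 − 0.04035) − 369.5/(0.3531)²
  = 4913.6/0.31275 − 2963.6 = 15711 − 2963.6 = 12747 kPa
Z = PV_m/(RT) = (12747)(0.3531)/((8.314)(591)) = 4501.0/4913.6 = 0.9160

Z ≈ 0.9160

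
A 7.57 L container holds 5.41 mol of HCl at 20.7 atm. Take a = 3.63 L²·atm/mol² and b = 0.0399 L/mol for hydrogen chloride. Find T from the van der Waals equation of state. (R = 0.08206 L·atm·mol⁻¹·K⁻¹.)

T ≈ 373.6 K

T = (P + a n²/V²)(V − nb)/(nR)
P + a n²/V² = 20.7 + (3.63)(5.41)²/(7.57)² = 22.554 atm
V − nb = 7.57 − (5.41)(0.0399) = 7.3541 L
T = (22.554)(7.3541)/((5.41)(0.08206)) = 373.6 K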